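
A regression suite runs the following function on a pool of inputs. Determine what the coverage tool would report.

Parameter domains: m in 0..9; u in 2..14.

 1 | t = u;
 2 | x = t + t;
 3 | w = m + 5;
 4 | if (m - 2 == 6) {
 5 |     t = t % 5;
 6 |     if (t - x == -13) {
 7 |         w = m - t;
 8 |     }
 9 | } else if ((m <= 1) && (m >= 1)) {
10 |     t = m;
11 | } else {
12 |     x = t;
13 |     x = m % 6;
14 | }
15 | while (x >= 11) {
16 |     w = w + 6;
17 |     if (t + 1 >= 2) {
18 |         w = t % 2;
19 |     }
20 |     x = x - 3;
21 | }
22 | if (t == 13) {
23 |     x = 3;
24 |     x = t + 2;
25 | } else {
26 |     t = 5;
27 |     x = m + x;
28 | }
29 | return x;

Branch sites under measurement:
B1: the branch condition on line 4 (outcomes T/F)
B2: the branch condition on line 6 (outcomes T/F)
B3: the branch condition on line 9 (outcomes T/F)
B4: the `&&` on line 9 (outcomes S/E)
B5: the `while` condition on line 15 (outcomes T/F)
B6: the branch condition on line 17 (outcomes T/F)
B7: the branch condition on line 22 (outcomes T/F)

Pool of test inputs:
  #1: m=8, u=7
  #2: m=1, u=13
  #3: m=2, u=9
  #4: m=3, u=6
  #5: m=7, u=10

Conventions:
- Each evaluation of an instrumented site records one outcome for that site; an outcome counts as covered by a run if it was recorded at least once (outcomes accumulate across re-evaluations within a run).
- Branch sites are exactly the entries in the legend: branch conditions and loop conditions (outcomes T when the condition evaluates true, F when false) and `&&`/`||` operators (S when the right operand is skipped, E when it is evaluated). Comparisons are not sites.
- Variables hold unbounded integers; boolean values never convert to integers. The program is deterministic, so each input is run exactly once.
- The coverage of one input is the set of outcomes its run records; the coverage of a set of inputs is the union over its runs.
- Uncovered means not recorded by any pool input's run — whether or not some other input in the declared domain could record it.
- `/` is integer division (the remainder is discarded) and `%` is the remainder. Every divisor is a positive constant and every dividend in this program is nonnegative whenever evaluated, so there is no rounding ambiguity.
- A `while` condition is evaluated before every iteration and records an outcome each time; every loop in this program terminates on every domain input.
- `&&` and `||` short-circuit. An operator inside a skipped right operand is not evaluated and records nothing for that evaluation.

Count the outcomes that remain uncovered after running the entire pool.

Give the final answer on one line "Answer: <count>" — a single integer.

input #1 (m=8, u=7): events B1->T, B2->F, B5->T, B6->T, B5->T, B6->T, B5->F, B7->F; covers B1=T, B2=F, B5=T, B5=F, B6=T, B7=F
input #2 (m=1, u=13): events B1->F, B4->E, B3->T, B5->T, B6->T, B5->T, B6->T, B5->T, B6->T, B5->T, B6->T, B5->T, B6->T, B5->T, ...; covers B1=F, B3=T, B4=E, B5=T, B5=F, B6=T, B7=F
input #3 (m=2, u=9): events B1->F, B4->S, B3->F, B5->F, B7->F; covers B1=F, B3=F, B4=S, B5=F, B7=F
input #4 (m=3, u=6): events B1->F, B4->S, B3->F, B5->F, B7->F; covers B1=F, B3=F, B4=S, B5=F, B7=F
input #5 (m=7, u=10): events B1->F, B4->S, B3->F, B5->F, B7->F; covers B1=F, B3=F, B4=S, B5=F, B7=F
union over the pool: B1=T, B1=F, B2=F, B3=T, B3=F, B4=S, B4=E, B5=T, B5=F, B6=T, B7=F
uncovered (3 of 14): B2=T, B6=F, B7=T

Answer: 3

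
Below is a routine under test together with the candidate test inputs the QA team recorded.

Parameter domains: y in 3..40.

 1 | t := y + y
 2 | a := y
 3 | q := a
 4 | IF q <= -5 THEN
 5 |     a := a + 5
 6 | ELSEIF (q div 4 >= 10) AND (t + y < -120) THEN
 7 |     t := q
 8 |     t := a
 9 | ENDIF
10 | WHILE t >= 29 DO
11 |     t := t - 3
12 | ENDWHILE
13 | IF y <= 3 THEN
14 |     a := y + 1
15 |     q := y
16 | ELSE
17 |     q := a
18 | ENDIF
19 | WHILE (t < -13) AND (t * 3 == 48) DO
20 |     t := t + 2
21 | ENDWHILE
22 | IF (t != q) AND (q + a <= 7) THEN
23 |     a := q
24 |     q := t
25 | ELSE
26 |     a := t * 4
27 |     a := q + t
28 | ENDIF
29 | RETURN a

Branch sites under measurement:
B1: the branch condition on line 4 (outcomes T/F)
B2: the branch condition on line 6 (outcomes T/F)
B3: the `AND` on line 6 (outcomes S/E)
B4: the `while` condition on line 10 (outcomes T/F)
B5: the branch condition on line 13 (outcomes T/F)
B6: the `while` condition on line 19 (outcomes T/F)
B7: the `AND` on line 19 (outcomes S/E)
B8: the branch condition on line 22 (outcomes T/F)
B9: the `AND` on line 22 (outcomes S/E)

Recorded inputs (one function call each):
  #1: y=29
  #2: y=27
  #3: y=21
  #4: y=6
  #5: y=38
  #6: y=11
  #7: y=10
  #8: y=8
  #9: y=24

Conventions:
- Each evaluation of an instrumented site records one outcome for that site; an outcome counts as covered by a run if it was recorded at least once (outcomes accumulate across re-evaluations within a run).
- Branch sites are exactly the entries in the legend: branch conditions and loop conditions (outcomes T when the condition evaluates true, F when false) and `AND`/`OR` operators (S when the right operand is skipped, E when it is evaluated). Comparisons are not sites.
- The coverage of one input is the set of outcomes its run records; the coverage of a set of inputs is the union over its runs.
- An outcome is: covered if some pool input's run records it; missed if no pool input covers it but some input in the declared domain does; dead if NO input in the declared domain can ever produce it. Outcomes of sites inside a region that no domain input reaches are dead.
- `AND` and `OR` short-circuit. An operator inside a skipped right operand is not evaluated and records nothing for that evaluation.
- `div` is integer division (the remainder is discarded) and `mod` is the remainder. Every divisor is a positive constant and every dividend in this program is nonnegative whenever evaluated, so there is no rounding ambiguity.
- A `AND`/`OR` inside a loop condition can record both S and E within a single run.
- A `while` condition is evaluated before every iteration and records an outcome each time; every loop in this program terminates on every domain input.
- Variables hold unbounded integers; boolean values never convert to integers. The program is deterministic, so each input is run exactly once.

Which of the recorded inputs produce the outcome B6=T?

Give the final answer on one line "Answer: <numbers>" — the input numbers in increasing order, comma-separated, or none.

input #1 (y=29): never hits B6=T
input #2 (y=27): never hits B6=T
input #3 (y=21): never hits B6=T
input #4 (y=6): never hits B6=T
input #5 (y=38): never hits B6=T
input #6 (y=11): never hits B6=T
input #7 (y=10): never hits B6=T
input #8 (y=8): never hits B6=T
input #9 (y=24): never hits B6=T

Answer: none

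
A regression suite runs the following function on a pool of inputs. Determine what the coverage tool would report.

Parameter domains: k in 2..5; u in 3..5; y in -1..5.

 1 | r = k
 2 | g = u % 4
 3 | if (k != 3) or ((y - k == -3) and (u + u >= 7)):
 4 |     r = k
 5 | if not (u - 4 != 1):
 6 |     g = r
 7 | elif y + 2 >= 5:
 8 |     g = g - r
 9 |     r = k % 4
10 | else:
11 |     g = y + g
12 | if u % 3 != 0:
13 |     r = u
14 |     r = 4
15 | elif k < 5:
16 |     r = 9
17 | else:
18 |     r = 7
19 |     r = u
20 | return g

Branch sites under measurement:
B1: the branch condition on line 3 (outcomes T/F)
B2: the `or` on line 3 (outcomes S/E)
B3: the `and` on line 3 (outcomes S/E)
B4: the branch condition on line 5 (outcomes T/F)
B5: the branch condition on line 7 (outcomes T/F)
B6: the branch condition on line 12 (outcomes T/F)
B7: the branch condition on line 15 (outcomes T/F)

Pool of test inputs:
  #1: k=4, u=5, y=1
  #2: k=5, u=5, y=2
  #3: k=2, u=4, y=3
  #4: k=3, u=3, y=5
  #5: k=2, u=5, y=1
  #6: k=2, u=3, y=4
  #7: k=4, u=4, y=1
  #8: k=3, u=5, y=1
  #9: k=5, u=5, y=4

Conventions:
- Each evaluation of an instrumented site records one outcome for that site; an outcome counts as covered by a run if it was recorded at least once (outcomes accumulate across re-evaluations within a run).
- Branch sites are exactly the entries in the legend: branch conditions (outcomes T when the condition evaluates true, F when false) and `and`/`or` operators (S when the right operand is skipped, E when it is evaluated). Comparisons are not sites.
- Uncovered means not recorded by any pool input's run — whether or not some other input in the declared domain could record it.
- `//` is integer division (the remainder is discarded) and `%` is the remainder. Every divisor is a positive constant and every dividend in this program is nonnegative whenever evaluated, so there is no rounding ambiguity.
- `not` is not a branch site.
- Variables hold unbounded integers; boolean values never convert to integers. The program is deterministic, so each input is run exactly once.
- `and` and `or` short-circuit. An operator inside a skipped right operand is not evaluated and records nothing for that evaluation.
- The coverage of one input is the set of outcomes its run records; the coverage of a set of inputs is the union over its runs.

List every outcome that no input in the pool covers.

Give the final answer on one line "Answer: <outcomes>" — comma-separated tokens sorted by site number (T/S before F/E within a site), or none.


input #1 (k=4, u=5, y=1): covers B1=T, B2=S, B4=T, B6=T
input #2 (k=5, u=5, y=2): covers B1=T, B2=S, B4=T, B6=T
input #3 (k=2, u=4, y=3): covers B1=T, B2=S, B4=F, B5=T, B6=T
input #4 (k=3, u=3, y=5): covers B1=F, B2=E, B3=S, B4=F, B5=T, B6=F, B7=T
input #5 (k=2, u=5, y=1): covers B1=T, B2=S, B4=T, B6=T
input #6 (k=2, u=3, y=4): covers B1=T, B2=S, B4=F, B5=T, B6=F, B7=T
input #7 (k=4, u=4, y=1): covers B1=T, B2=S, B4=F, B5=F, B6=T
input #8 (k=3, u=5, y=1): covers B1=F, B2=E, B3=S, B4=T, B6=T
input #9 (k=5, u=5, y=4): covers B1=T, B2=S, B4=T, B6=T
union over the pool: B1=T, B1=F, B2=S, B2=E, B3=S, B4=T, B4=F, B5=T, B5=F, B6=T, B6=F, B7=T
uncovered (2 of 14): B3=E, B7=F
Answer: B3=E, B7=F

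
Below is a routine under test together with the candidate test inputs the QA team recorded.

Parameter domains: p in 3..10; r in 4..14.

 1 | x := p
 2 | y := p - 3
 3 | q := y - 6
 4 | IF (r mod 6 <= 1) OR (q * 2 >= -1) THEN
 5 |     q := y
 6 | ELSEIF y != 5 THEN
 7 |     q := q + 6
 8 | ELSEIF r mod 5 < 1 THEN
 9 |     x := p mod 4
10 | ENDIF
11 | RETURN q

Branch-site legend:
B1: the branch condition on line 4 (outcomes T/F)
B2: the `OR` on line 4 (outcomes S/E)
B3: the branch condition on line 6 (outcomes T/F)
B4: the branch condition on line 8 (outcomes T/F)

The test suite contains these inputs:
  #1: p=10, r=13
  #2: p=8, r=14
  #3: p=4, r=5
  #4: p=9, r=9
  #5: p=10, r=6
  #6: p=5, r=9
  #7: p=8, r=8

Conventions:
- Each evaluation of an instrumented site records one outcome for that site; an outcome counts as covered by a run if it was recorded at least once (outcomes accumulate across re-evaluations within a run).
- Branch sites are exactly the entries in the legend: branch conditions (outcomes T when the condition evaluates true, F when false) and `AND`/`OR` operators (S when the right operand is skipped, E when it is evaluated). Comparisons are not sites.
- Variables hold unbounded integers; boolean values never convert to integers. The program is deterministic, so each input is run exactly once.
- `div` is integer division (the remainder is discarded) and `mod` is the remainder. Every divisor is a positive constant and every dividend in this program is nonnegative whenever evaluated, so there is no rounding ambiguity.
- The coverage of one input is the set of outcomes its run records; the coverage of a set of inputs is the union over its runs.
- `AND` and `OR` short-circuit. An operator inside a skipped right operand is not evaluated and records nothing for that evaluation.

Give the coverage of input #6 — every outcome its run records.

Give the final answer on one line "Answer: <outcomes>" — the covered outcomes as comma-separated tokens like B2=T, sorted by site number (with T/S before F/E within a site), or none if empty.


Running input #6 (p=5, r=9), event by event:
  B2->E, B1->F, B3->T
as a set, this run covers: B1=F, B2=E, B3=T
Answer: B1=F, B2=E, B3=T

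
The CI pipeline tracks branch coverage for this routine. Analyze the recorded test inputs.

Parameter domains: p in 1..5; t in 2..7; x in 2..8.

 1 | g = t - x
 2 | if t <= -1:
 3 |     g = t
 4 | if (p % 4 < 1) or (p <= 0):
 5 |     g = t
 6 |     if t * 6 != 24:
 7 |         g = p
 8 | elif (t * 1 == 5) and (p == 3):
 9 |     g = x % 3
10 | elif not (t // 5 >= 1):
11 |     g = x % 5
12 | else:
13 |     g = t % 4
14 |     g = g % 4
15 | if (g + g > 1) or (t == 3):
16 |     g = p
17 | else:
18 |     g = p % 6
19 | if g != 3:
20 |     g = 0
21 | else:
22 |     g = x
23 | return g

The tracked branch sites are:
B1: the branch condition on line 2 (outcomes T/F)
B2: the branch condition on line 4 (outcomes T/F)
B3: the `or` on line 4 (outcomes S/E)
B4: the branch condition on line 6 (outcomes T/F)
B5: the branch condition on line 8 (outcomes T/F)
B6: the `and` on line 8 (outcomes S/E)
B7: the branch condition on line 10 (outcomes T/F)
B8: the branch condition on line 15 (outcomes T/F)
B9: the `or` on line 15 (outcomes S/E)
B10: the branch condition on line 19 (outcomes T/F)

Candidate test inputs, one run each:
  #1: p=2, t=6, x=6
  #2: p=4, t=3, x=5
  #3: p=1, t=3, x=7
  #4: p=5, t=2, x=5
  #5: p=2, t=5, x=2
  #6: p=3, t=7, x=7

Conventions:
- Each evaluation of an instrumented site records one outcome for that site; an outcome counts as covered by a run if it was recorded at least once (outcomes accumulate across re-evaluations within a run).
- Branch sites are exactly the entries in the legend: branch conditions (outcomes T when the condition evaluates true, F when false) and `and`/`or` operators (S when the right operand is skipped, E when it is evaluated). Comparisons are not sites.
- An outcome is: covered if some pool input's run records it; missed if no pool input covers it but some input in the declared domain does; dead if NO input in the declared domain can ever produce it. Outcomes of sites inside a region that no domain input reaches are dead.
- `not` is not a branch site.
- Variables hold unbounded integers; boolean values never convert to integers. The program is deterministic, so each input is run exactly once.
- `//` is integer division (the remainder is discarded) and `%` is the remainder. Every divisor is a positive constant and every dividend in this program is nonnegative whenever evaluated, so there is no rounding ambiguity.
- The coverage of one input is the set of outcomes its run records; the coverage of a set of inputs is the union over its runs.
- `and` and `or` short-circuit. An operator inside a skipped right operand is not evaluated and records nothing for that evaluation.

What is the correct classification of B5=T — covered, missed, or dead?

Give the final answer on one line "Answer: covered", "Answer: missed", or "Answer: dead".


no pool input records B5=T
but domain input (p=3, t=5, x=2) does record it -> reachable, so missed
Answer: missed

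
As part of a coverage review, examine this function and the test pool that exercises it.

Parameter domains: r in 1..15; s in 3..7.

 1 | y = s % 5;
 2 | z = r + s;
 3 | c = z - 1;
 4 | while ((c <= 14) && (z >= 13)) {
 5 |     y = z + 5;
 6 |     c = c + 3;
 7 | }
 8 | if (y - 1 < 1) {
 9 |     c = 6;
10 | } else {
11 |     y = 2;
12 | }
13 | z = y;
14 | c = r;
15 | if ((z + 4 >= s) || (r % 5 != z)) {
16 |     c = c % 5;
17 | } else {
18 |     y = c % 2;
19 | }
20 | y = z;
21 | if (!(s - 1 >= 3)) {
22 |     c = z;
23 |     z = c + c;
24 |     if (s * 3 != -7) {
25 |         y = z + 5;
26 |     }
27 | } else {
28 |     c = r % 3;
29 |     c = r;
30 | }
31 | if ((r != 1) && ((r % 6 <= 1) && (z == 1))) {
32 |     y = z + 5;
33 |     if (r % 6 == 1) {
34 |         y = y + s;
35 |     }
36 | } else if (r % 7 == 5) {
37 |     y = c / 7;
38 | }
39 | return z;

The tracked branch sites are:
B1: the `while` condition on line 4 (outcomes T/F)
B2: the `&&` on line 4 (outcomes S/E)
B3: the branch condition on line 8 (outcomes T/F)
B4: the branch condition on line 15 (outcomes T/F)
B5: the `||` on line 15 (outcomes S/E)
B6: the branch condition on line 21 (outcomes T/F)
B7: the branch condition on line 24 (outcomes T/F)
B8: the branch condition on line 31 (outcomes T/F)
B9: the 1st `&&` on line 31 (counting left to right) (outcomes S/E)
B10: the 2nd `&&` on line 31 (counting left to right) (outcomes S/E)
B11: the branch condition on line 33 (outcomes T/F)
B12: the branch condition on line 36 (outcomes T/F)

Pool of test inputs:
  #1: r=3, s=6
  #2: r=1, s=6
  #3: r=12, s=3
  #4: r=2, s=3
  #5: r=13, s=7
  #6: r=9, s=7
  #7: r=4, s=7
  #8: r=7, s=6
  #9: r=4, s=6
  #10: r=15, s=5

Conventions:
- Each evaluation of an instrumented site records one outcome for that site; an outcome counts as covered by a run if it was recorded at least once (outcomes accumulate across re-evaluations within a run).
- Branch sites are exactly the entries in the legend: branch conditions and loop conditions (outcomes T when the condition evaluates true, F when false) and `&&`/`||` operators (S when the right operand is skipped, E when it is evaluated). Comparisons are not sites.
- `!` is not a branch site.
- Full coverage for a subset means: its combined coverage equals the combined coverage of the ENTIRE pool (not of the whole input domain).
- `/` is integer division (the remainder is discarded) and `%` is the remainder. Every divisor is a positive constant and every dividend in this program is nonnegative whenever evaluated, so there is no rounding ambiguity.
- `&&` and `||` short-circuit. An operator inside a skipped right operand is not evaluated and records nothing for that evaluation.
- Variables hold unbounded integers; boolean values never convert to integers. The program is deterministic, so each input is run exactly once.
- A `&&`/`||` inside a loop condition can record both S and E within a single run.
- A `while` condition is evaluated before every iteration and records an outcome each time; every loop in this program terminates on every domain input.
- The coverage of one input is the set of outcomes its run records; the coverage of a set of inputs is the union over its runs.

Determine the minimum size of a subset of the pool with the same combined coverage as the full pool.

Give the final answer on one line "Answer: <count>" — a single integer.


test 1 (r=3, s=6) fires B2->E, B1->F, B3->T, B5->E, B4->T, B6->F, B9->E, B10->S, B8->F, B12->F; hits B1=F, B2=E, B3=T, B4=T, B5=E, B6=F, B8=F, B9=E, B10=S, B12=F
test 2 (r=1, s=6) fires B2->E, B1->F, B3->T, B5->E, B4->F, B6->F, B9->S, B8->F, B12->F; hits B1=F, B2=E, B3=T, B4=F, B5=E, B6=F, B8=F, B9=S, B12=F
test 3 (r=12, s=3) fires B2->E, B1->T, B2->S, B1->F, B3->F, B5->S, B4->T, B6->T, B7->T, B9->E, B10->E, B8->F, B12->T; hits B1=T, B1=F, B2=S, B2=E, B3=F, B4=T, B5=S, B6=T, B7=T, B8=F, B9=E, B10=E, B12=T
test 4 (r=2, s=3) fires B2->E, B1->F, B3->F, B5->S, B4->T, B6->T, B7->T, B9->E, B10->S, B8->F, B12->F; hits B1=F, B2=E, B3=F, B4=T, B5=S, B6=T, B7=T, B8=F, B9=E, B10=S, B12=F
test 5 (r=13, s=7) fires B2->S, B1->F, B3->F, B5->E, B4->T, B6->F, B9->E, B10->E, B8->F, B12->F; hits B1=F, B2=S, B3=F, B4=T, B5=E, B6=F, B8=F, B9=E, B10=E, B12=F
test 6 (r=9, s=7) fires B2->S, B1->F, B3->F, B5->E, B4->T, B6->F, B9->E, B10->S, B8->F, B12->F; hits B1=F, B2=S, B3=F, B4=T, B5=E, B6=F, B8=F, B9=E, B10=S, B12=F
test 7 (r=4, s=7) fires B2->E, B1->F, B3->F, B5->E, B4->T, B6->F, B9->E, B10->S, B8->F, B12->F; hits B1=F, B2=E, B3=F, B4=T, B5=E, B6=F, B8=F, B9=E, B10=S, B12=F
test 8 (r=7, s=6) fires B2->E, B1->T, B2->S, B1->F, B3->F, B5->S, B4->T, B6->F, B9->E, B10->E, B8->F, B12->F; hits B1=T, B1=F, B2=S, B2=E, B3=F, B4=T, B5=S, B6=F, B8=F, B9=E, B10=E, B12=F
test 9 (r=4, s=6) fires B2->E, B1->F, B3->T, B5->E, B4->T, B6->F, B9->E, B10->S, B8->F, B12->F; hits B1=F, B2=E, B3=T, B4=T, B5=E, B6=F, B8=F, B9=E, B10=S, B12=F
test 10 (r=15, s=5) fires B2->S, B1->F, B3->T, B5->E, B4->F, B6->F, B9->E, B10->S, B8->F, B12->F; hits B1=F, B2=S, B3=T, B4=F, B5=E, B6=F, B8=F, B9=E, B10=S, B12=F
pool-wide coverage (20 outcomes): B1=T, B1=F, B2=S, B2=E, B3=T, B3=F, B4=T, B4=F, B5=S, B5=E, B6=T, B6=F, B7=T, B8=F, B9=S, B9=E, B10=S, B10=E, B12=T, B12=F
every size-1 subset falls short of the 20 outcomes (best: 13/20)
every size-2 subset falls short of the 20 outcomes (best: 19/20)
at size 3, {1, 2, 3} reaches all 20 outcomes; every lexicographically earlier size-3 subset fails
Answer: 3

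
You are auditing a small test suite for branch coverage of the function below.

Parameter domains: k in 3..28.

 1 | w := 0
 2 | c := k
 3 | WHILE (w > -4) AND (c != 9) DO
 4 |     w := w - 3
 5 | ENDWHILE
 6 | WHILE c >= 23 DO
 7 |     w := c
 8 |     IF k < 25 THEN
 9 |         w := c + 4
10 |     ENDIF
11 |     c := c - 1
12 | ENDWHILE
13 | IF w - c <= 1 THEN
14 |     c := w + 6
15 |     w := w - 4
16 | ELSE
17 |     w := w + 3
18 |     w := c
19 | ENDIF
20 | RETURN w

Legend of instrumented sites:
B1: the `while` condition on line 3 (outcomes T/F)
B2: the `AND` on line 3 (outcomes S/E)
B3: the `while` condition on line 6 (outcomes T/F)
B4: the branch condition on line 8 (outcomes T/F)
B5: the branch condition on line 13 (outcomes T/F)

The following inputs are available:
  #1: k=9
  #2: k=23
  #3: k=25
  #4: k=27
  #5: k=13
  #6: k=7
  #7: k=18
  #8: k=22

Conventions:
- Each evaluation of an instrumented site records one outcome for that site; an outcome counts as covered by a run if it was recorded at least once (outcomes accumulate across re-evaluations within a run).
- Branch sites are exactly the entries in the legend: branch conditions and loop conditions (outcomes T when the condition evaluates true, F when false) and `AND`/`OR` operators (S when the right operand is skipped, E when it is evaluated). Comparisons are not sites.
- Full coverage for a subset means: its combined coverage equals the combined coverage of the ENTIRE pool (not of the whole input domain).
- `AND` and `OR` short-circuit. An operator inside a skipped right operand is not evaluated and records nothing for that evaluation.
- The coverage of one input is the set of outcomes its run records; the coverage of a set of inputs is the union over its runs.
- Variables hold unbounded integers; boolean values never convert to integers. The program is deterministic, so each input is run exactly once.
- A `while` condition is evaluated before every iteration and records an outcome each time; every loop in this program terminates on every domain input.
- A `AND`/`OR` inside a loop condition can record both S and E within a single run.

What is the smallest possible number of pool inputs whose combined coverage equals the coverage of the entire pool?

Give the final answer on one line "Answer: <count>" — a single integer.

input #1 (k=9): events B2->E, B1->F, B3->F, B5->T; covers B1=F, B2=E, B3=F, B5=T
input #2 (k=23): events B2->E, B1->T, B2->E, B1->T, B2->S, B1->F, B3->T, B4->T, B3->F, B5->F; covers B1=T, B1=F, B2=S, B2=E, B3=T, B3=F, B4=T, B5=F
input #3 (k=25): events B2->E, B1->T, B2->E, B1->T, B2->S, B1->F, B3->T, B4->F, B3->T, B4->F, B3->T, B4->F, B3->F, B5->T; covers B1=T, B1=F, B2=S, B2=E, B3=T, B3=F, B4=F, B5=T
input #4 (k=27): events B2->E, B1->T, B2->E, B1->T, B2->S, B1->F, B3->T, B4->F, B3->T, B4->F, B3->T, B4->F, B3->T, B4->F, ...; covers B1=T, B1=F, B2=S, B2=E, B3=T, B3=F, B4=F, B5=T
input #5 (k=13): events B2->E, B1->T, B2->E, B1->T, B2->S, B1->F, B3->F, B5->T; covers B1=T, B1=F, B2=S, B2=E, B3=F, B5=T
input #6 (k=7): events B2->E, B1->T, B2->E, B1->T, B2->S, B1->F, B3->F, B5->T; covers B1=T, B1=F, B2=S, B2=E, B3=F, B5=T
input #7 (k=18): events B2->E, B1->T, B2->E, B1->T, B2->S, B1->F, B3->F, B5->T; covers B1=T, B1=F, B2=S, B2=E, B3=F, B5=T
input #8 (k=22): events B2->E, B1->T, B2->E, B1->T, B2->S, B1->F, B3->F, B5->T; covers B1=T, B1=F, B2=S, B2=E, B3=F, B5=T
pool-wide coverage (10 outcomes): B1=T, B1=F, B2=S, B2=E, B3=T, B3=F, B4=T, B4=F, B5=T, B5=F
every size-1 subset falls short of the 10 outcomes (best: 8/10)
size 2: inputs {2, 3} cover all 10 outcomes, and no lexicographically smaller subset of this size does

Answer: 2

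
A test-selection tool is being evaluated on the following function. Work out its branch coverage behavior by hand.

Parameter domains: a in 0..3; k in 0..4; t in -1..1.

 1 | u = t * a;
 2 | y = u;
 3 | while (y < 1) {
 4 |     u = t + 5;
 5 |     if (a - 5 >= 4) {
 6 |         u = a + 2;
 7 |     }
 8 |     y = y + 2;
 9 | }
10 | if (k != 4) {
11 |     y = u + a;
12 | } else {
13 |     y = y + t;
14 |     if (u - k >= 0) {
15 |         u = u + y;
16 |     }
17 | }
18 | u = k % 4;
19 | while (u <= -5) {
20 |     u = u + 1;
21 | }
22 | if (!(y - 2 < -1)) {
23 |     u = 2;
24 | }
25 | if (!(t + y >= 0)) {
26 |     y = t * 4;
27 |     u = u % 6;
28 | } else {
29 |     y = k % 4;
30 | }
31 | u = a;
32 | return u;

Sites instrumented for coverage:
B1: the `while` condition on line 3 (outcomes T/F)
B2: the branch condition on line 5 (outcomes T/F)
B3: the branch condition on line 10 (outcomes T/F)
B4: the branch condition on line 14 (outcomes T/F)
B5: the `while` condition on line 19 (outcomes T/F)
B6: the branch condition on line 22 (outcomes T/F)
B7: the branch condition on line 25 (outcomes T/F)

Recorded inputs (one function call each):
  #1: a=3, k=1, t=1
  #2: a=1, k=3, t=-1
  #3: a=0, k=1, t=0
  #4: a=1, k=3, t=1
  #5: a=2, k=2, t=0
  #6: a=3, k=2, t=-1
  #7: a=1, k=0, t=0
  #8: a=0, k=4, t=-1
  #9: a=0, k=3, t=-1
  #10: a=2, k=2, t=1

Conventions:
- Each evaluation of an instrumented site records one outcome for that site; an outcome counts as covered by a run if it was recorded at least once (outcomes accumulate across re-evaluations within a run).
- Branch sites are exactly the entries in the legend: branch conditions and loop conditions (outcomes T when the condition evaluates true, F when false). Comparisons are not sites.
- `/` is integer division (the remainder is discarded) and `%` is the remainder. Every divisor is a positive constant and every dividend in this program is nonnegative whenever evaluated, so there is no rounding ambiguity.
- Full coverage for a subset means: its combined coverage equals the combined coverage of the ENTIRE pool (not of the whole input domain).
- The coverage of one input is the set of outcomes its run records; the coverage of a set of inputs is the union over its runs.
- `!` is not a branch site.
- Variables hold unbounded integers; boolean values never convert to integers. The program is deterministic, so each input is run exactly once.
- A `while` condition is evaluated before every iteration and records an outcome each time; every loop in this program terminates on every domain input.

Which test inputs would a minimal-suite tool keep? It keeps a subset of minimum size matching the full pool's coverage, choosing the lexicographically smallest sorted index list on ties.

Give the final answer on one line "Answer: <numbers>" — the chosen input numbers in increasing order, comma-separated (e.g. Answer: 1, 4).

input #1 (a=3, k=1, t=1): events B1->F, B3->T, B5->F, B6->T, B7->F; covers B1=F, B3=T, B5=F, B6=T, B7=F
input #2 (a=1, k=3, t=-1): events B1->T, B2->F, B1->F, B3->T, B5->F, B6->T, B7->F; covers B1=T, B1=F, B2=F, B3=T, B5=F, B6=T, B7=F
input #3 (a=0, k=1, t=0): events B1->T, B2->F, B1->F, B3->T, B5->F, B6->T, B7->F; covers B1=T, B1=F, B2=F, B3=T, B5=F, B6=T, B7=F
input #4 (a=1, k=3, t=1): events B1->F, B3->T, B5->F, B6->T, B7->F; covers B1=F, B3=T, B5=F, B6=T, B7=F
input #5 (a=2, k=2, t=0): events B1->T, B2->F, B1->F, B3->T, B5->F, B6->T, B7->F; covers B1=T, B1=F, B2=F, B3=T, B5=F, B6=T, B7=F
input #6 (a=3, k=2, t=-1): events B1->T, B2->F, B1->T, B2->F, B1->F, B3->T, B5->F, B6->T, B7->F; covers B1=T, B1=F, B2=F, B3=T, B5=F, B6=T, B7=F
input #7 (a=1, k=0, t=0): events B1->T, B2->F, B1->F, B3->T, B5->F, B6->T, B7->F; covers B1=T, B1=F, B2=F, B3=T, B5=F, B6=T, B7=F
input #8 (a=0, k=4, t=-1): events B1->T, B2->F, B1->F, B3->F, B4->T, B5->F, B6->T, B7->F; covers B1=T, B1=F, B2=F, B3=F, B4=T, B5=F, B6=T, B7=F
input #9 (a=0, k=3, t=-1): events B1->T, B2->F, B1->F, B3->T, B5->F, B6->T, B7->F; covers B1=T, B1=F, B2=F, B3=T, B5=F, B6=T, B7=F
input #10 (a=2, k=2, t=1): events B1->F, B3->T, B5->F, B6->T, B7->F; covers B1=F, B3=T, B5=F, B6=T, B7=F
pool-wide coverage (9 outcomes): B1=T, B1=F, B2=F, B3=T, B3=F, B4=T, B5=F, B6=T, B7=F
no size-1 subset reaches all 9 outcomes (best union: 8/9)
size 2: inputs {1, 8} cover all 9 outcomes, and no lexicographically smaller subset of this size does

Answer: 1, 8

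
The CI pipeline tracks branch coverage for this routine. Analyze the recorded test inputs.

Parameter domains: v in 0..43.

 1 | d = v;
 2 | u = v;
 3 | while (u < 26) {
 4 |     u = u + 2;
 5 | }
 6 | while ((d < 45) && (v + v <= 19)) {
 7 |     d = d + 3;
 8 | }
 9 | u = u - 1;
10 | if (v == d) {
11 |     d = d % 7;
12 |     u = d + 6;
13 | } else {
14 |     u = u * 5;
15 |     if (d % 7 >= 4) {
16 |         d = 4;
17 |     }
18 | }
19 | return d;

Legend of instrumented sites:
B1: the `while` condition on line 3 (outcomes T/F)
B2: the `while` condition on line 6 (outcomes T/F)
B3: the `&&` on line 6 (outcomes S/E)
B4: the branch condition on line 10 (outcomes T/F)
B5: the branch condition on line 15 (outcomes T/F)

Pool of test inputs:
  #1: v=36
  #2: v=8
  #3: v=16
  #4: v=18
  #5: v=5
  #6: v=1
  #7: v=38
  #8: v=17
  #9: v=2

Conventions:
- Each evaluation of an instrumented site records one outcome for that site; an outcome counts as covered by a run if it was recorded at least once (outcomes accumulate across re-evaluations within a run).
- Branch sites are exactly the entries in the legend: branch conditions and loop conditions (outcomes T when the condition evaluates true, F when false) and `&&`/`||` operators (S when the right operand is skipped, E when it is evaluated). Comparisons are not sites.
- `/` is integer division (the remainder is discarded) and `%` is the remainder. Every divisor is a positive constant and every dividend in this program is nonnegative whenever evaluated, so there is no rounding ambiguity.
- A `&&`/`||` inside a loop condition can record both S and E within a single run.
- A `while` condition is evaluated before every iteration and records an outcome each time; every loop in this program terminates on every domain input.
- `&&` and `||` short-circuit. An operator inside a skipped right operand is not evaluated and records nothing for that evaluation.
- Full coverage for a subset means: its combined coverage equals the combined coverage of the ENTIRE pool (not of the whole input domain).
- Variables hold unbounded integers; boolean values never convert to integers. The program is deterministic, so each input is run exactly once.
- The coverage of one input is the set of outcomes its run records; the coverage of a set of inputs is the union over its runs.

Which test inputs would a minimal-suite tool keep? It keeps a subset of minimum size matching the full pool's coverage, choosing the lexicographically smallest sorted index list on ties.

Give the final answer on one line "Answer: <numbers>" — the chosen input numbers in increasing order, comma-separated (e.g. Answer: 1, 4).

input #1 (v=36): covers B1=F, B2=F, B3=E, B4=T
input #2 (v=8): covers B1=T, B1=F, B2=T, B2=F, B3=S, B3=E, B4=F, B5=T
input #3 (v=16): covers B1=T, B1=F, B2=F, B3=E, B4=T
input #4 (v=18): covers B1=T, B1=F, B2=F, B3=E, B4=T
input #5 (v=5): covers B1=T, B1=F, B2=T, B2=F, B3=S, B3=E, B4=F, B5=T
input #6 (v=1): covers B1=T, B1=F, B2=T, B2=F, B3=S, B3=E, B4=F, B5=T
input #7 (v=38): covers B1=F, B2=F, B3=E, B4=T
input #8 (v=17): covers B1=T, B1=F, B2=F, B3=E, B4=T
input #9 (v=2): covers B1=T, B1=F, B2=T, B2=F, B3=S, B3=E, B4=F, B5=T
together the pool reaches 9 outcomes: B1=T, B1=F, B2=T, B2=F, B3=S, B3=E, B4=T, B4=F, B5=T
size 1 is not enough: best union over all size-1 subsets is 8/9
size 2: inputs {1, 2} cover all 9 outcomes, and no lexicographically smaller subset of this size does

Answer: 1, 2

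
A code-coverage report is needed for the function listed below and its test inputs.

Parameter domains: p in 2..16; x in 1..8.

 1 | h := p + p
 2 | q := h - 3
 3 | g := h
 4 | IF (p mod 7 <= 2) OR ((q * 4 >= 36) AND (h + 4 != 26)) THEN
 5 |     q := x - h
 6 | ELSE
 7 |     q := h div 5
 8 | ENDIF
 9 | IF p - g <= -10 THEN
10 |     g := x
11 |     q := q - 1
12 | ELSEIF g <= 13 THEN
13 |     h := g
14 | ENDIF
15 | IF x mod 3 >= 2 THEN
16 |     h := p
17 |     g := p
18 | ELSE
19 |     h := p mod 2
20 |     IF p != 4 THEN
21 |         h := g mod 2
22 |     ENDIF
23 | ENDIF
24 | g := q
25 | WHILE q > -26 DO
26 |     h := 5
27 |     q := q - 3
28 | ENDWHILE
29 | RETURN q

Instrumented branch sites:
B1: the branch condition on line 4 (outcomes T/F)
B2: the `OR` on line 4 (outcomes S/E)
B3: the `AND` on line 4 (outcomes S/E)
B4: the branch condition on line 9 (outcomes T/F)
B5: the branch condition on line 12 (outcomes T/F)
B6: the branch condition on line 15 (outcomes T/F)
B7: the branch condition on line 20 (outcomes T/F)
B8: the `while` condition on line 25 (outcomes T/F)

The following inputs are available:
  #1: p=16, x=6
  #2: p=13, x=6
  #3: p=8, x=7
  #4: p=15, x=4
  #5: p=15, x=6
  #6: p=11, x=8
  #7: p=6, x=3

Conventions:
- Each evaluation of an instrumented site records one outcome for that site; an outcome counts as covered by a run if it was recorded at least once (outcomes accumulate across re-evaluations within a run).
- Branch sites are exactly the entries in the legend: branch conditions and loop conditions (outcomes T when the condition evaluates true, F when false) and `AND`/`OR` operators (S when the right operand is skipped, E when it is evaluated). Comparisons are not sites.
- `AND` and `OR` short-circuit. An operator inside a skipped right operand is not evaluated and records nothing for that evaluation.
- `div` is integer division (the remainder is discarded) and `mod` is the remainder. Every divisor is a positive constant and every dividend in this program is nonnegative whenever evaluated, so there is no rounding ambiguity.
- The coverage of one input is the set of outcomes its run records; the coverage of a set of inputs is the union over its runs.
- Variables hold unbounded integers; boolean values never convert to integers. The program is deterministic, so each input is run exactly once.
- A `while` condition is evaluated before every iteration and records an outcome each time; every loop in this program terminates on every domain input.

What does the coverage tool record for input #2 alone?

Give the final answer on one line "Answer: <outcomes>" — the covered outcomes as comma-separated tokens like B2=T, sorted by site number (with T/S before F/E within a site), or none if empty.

Running input #2 (p=13, x=6), event by event:
  B2->E, B3->E, B1->T, B4->T, B6->F, B7->T, B8->T, B8->T, B8->F
distinct outcomes covered: B1=T, B2=E, B3=E, B4=T, B6=F, B7=T, B8=T, B8=F

Answer: B1=T, B2=E, B3=E, B4=T, B6=F, B7=T, B8=T, B8=F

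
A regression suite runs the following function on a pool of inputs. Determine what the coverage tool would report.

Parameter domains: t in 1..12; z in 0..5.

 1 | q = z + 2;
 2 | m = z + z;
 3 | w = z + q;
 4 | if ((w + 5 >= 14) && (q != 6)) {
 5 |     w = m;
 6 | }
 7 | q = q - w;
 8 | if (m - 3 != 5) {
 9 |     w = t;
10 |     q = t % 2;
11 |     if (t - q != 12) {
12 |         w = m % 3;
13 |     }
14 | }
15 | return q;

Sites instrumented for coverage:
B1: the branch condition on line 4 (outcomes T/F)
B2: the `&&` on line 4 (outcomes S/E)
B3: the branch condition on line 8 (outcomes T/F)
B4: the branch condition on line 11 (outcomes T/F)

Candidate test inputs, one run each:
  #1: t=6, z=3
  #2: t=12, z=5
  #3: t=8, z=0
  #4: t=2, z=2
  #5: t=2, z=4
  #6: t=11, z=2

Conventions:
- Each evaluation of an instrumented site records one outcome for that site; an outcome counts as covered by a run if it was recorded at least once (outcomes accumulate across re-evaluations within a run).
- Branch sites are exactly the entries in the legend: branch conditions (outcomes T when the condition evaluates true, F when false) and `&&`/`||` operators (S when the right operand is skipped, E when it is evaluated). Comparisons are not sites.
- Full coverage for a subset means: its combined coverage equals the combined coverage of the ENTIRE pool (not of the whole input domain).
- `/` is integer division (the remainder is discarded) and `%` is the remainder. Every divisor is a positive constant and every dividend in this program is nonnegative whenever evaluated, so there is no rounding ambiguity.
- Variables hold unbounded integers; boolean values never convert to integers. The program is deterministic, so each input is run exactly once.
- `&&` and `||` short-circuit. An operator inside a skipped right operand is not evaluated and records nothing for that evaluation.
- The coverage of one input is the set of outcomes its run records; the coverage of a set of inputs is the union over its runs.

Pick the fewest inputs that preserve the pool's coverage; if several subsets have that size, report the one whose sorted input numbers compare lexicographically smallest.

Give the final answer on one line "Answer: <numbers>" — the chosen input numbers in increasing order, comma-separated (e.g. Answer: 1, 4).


#1 (t=6, z=3) -> covered: B1=F, B2=S, B3=T, B4=T
#2 (t=12, z=5) -> covered: B1=T, B2=E, B3=T, B4=F
#3 (t=8, z=0) -> covered: B1=F, B2=S, B3=T, B4=T
#4 (t=2, z=2) -> covered: B1=F, B2=S, B3=T, B4=T
#5 (t=2, z=4) -> covered: B1=F, B2=E, B3=F
#6 (t=11, z=2) -> covered: B1=F, B2=S, B3=T, B4=T
union over all inputs: B1=T, B1=F, B2=S, B2=E, B3=T, B3=F, B4=T, B4=F (8 outcomes)
size 1 is not enough: best union over all size-1 subsets is 4/8
size 2 is not enough: best union over all size-2 subsets is 7/8
inputs {1, 2, 5} (size 3) cover everything; no size-3 subset with a lexicographically smaller index list covers all 8
Answer: 1, 2, 5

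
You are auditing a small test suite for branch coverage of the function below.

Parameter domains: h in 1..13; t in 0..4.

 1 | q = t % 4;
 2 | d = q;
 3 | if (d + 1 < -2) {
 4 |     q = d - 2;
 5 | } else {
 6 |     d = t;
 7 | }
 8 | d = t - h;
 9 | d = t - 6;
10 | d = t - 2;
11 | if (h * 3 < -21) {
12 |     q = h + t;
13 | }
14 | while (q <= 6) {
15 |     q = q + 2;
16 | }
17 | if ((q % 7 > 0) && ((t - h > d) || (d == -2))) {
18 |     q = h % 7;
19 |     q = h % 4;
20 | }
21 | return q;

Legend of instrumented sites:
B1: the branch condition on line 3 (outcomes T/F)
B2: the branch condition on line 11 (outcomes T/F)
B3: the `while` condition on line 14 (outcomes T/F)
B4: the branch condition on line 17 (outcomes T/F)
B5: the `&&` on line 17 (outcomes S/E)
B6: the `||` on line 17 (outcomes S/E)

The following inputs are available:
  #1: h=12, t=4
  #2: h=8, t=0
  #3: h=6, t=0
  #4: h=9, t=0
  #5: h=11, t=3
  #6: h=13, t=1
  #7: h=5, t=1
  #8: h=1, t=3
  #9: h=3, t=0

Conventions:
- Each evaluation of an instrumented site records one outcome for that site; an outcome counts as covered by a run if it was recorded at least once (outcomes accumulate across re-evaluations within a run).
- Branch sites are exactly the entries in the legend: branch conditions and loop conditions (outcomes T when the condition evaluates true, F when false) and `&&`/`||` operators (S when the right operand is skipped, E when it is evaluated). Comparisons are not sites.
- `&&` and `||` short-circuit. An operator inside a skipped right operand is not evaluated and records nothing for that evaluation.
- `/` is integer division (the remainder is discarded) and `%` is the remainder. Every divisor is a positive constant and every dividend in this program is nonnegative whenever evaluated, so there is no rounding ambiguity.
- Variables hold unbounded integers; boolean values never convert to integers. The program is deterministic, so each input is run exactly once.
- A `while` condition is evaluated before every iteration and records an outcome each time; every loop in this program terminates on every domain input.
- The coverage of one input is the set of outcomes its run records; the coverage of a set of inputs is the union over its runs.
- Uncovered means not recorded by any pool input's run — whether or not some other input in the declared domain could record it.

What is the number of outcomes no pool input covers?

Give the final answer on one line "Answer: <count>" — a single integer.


run #1 (h=12, t=4) records B1=F, B2=F, B3=T, B3=F, B4=F, B5=E, B6=E
run #2 (h=8, t=0) records B1=F, B2=F, B3=T, B3=F, B4=T, B5=E, B6=E
run #3 (h=6, t=0) records B1=F, B2=F, B3=T, B3=F, B4=T, B5=E, B6=E
run #4 (h=9, t=0) records B1=F, B2=F, B3=T, B3=F, B4=T, B5=E, B6=E
run #5 (h=11, t=3) records B1=F, B2=F, B3=T, B3=F, B4=F, B5=S
run #6 (h=13, t=1) records B1=F, B2=F, B3=T, B3=F, B4=F, B5=S
run #7 (h=5, t=1) records B1=F, B2=F, B3=T, B3=F, B4=F, B5=S
run #8 (h=1, t=3) records B1=F, B2=F, B3=T, B3=F, B4=F, B5=S
run #9 (h=3, t=0) records B1=F, B2=F, B3=T, B3=F, B4=T, B5=E, B6=E
union over the pool: B1=F, B2=F, B3=T, B3=F, B4=T, B4=F, B5=S, B5=E, B6=E
uncovered (3 of 12): B1=T, B2=T, B6=S
Answer: 3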